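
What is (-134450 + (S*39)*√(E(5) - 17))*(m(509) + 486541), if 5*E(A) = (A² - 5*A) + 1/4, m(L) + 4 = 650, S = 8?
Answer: -65502292150 + 76001172*I*√1695/5 ≈ -6.5502e+10 + 6.258e+8*I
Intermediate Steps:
m(L) = 646 (m(L) = -4 + 650 = 646)
E(A) = 1/20 - A + A²/5 (E(A) = ((A² - 5*A) + 1/4)/5 = ((A² - 5*A) + ¼)/5 = (¼ + A² - 5*A)/5 = 1/20 - A + A²/5)
(-134450 + (S*39)*√(E(5) - 17))*(m(509) + 486541) = (-134450 + (8*39)*√((1/20 - 1*5 + (⅕)*5²) - 17))*(646 + 486541) = (-134450 + 312*√((1/20 - 5 + (⅕)*25) - 17))*487187 = (-134450 + 312*√((1/20 - 5 + 5) - 17))*487187 = (-134450 + 312*√(1/20 - 17))*487187 = (-134450 + 312*√(-339/20))*487187 = (-134450 + 312*(I*√1695/10))*487187 = (-134450 + 156*I*√1695/5)*487187 = -65502292150 + 76001172*I*√1695/5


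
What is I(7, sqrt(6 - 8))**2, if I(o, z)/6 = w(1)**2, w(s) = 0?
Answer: 0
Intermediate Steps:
I(o, z) = 0 (I(o, z) = 6*0**2 = 6*0 = 0)
I(7, sqrt(6 - 8))**2 = 0**2 = 0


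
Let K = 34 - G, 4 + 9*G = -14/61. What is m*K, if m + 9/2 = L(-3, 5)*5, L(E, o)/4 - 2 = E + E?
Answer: -533026/183 ≈ -2912.7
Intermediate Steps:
G = -86/183 (G = -4/9 + (-14/61)/9 = -4/9 + (-14*1/61)/9 = -4/9 + (⅑)*(-14/61) = -4/9 - 14/549 = -86/183 ≈ -0.46995)
L(E, o) = 8 + 8*E (L(E, o) = 8 + 4*(E + E) = 8 + 4*(2*E) = 8 + 8*E)
m = -169/2 (m = -9/2 + (8 + 8*(-3))*5 = -9/2 + (8 - 24)*5 = -9/2 - 16*5 = -9/2 - 80 = -169/2 ≈ -84.500)
K = 6308/183 (K = 34 - 1*(-86/183) = 34 + 86/183 = 6308/183 ≈ 34.470)
m*K = -169/2*6308/183 = -533026/183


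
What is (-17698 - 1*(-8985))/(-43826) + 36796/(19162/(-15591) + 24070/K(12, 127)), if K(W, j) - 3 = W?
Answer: 6340049934721/273903690974 ≈ 23.147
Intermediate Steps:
K(W, j) = 3 + W
(-17698 - 1*(-8985))/(-43826) + 36796/(19162/(-15591) + 24070/K(12, 127)) = (-17698 - 1*(-8985))/(-43826) + 36796/(19162/(-15591) + 24070/(3 + 12)) = (-17698 + 8985)*(-1/43826) + 36796/(19162*(-1/15591) + 24070/15) = -8713*(-1/43826) + 36796/(-19162/15591 + 24070*(1/15)) = 8713/43826 + 36796/(-19162/15591 + 4814/3) = 8713/43826 + 36796/(24999196/15591) = 8713/43826 + 36796*(15591/24999196) = 8713/43826 + 143421609/6249799 = 6340049934721/273903690974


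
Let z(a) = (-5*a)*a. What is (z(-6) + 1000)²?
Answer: 672400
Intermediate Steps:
z(a) = -5*a²
(z(-6) + 1000)² = (-5*(-6)² + 1000)² = (-5*36 + 1000)² = (-180 + 1000)² = 820² = 672400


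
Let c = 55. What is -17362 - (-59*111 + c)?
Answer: -10868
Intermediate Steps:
-17362 - (-59*111 + c) = -17362 - (-59*111 + 55) = -17362 - (-6549 + 55) = -17362 - 1*(-6494) = -17362 + 6494 = -10868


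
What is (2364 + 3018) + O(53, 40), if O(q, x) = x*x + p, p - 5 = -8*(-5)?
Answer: 7027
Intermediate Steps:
p = 45 (p = 5 - 8*(-5) = 5 + 40 = 45)
O(q, x) = 45 + x**2 (O(q, x) = x*x + 45 = x**2 + 45 = 45 + x**2)
(2364 + 3018) + O(53, 40) = (2364 + 3018) + (45 + 40**2) = 5382 + (45 + 1600) = 5382 + 1645 = 7027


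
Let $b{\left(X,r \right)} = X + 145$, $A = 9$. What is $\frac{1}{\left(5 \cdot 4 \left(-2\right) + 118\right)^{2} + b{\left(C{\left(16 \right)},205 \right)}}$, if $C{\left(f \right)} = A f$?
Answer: $\frac{1}{6373} \approx 0.00015691$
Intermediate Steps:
$C{\left(f \right)} = 9 f$
$b{\left(X,r \right)} = 145 + X$
$\frac{1}{\left(5 \cdot 4 \left(-2\right) + 118\right)^{2} + b{\left(C{\left(16 \right)},205 \right)}} = \frac{1}{\left(5 \cdot 4 \left(-2\right) + 118\right)^{2} + \left(145 + 9 \cdot 16\right)} = \frac{1}{\left(20 \left(-2\right) + 118\right)^{2} + \left(145 + 144\right)} = \frac{1}{\left(-40 + 118\right)^{2} + 289} = \frac{1}{78^{2} + 289} = \frac{1}{6084 + 289} = \frac{1}{6373}$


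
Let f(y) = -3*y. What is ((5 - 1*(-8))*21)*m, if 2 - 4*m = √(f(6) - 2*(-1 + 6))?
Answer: 273/2 - 273*I*√7/2 ≈ 136.5 - 361.15*I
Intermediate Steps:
m = ½ - I*√7/2 (m = ½ - √(-3*6 - 2*(-1 + 6))/4 = ½ - √(-18 - 2*5)/4 = ½ - √(-18 - 10)/4 = ½ - I*√7/2 ≈ 0.5 - 1.3229*I)
((5 - 1*(-8))*21)*m = ((5 - 1*(-8))*21)*(½ - I*√7/2) = ((5 + 8)*21)*(½ - I*√7/2) = (13*21)*(½ - I*√7/2) = 273*(½ - I*√7/2) = 273/2 - 273*I*√7/2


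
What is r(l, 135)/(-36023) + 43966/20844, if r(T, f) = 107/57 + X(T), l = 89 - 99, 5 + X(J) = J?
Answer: 885210419/419600142 ≈ 2.1097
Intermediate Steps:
X(J) = -5 + J
l = -10
r(T, f) = -178/57 + T (r(T, f) = 107/57 + (-5 + T) = -178/57 + T)
r(l, 135)/(-36023) + 43966/20844 = (-178/57 - 10)/(-36023) + 43966/20844 = -748/57*(-1/36023) + 43966*(1/20844) = 44/120783 + 21983/10422 = 885210419/419600142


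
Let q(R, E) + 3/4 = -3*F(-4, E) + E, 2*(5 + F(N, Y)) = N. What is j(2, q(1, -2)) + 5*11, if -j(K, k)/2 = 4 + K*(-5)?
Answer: 67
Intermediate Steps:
F(N, Y) = -5 + N/2
q(R, E) = 81/4 + E (q(R, E) = -3/4 + (-3*(-5 + (1/2)*(-4)) + E) = -3/4 + (-3*(-5 - 2) + E) = -3/4 + (-3*(-7) + E) = -3/4 + (21 + E) = 81/4 + E)
j(K, k) = -8 + 10*K (j(K, k) = -2*(4 + K*(-5)) = -2*(4 - 5*K) = -8 + 10*K)
j(2, q(1, -2)) + 5*11 = (-8 + 10*2) + 5*11 = (-8 + 20) + 55 = 12 + 55 = 67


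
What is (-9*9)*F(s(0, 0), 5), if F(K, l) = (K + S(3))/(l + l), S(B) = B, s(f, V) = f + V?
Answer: -243/10 ≈ -24.300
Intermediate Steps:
s(f, V) = V + f
F(K, l) = (3 + K)/(2*l) (F(K, l) = (K + 3)/(l + l) = (3 + K)/((2*l)) = (3 + K)*(1/(2*l)) = (3 + K)/(2*l))
(-9*9)*F(s(0, 0), 5) = (-9*9)*((1/2)*(3 + (0 + 0))/5) = -81*(3 + 0)/(2*5) = -81*3/(2*5) = -81*3/10 = -243/10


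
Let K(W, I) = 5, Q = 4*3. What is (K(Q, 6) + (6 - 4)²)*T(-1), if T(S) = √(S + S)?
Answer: 9*I*√2 ≈ 12.728*I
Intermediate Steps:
Q = 12
T(S) = √2*√S (T(S) = √(2*S) = √2*√S)
(K(Q, 6) + (6 - 4)²)*T(-1) = (5 + (6 - 4)²)*(√2*√(-1)) = (5 + 2²)*(√2*I) = (5 + 4)*(I*√2) = 9*(I*√2) = 9*I*√2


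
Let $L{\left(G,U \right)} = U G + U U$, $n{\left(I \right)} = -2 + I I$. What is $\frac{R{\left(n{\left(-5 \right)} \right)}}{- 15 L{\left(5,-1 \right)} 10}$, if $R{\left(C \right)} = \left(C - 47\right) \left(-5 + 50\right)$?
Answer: $- \frac{9}{5} \approx -1.8$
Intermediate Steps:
$n{\left(I \right)} = -2 + I^{2}$
$L{\left(G,U \right)} = U^{2} + G U$ ($L{\left(G,U \right)} = G U + U^{2} = U^{2} + G U$)
$R{\left(C \right)} = -2115 + 45 C$ ($R{\left(C \right)} = \left(-47 + C\right) 45 = -2115 + 45 C$)
$\frac{R{\left(n{\left(-5 \right)} \right)}}{- 15 L{\left(5,-1 \right)} 10} = \frac{-2115 + 45 \left(-2 + \left(-5\right)^{2}\right)}{- 15 \left(- (5 - 1)\right) 10} = \frac{-2115 + 45 \left(-2 + 25\right)}{- 15 \left(\left(-1\right) 4\right) 10} = \frac{-2115 + 45 \cdot 23}{\left(-15\right) \left(-4\right) 10} = \frac{-2115 + 1035}{60 \cdot 10} = - \frac{1080}{600} = \left(-1080\right) \frac{1}{600} = - \frac{9}{5}$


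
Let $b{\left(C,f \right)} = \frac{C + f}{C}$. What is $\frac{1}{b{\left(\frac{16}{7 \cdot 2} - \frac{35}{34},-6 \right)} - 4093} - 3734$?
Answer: $- \frac{139293145}{37304} \approx -3734.0$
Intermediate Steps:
$b{\left(C,f \right)} = \frac{C + f}{C}$
$\frac{1}{b{\left(\frac{16}{7 \cdot 2} - \frac{35}{34},-6 \right)} - 4093} - 3734 = \frac{1}{\frac{\left(\frac{16}{7 \cdot 2} - \frac{35}{34}\right) - 6}{\frac{16}{7 \cdot 2} - \frac{35}{34}} - 4093} - 3734 = \frac{1}{\frac{\left(\frac{16}{14} - \frac{35}{34}\right) - 6}{\frac{16}{14} - \frac{35}{34}} - 4093} - 3734 = \frac{1}{\frac{\left(16 \cdot \frac{1}{14} - \frac{35}{34}\right) - 6}{16 \cdot \frac{1}{14} - \frac{35}{34}} - 4093} - 3734 = \frac{1}{\frac{\left(\frac{8}{7} - \frac{35}{34}\right) - 6}{\frac{8}{7} - \frac{35}{34}} - 4093} - 3734 = \frac{1}{\frac{\frac{27}{238} - 6}{\frac{27}{238}} - 4093} - 3734 = \frac{1}{\frac{238}{27} \left(- \frac{1401}{238}\right) - 4093} - 3734 = \frac{1}{- \frac{467}{9} - 4093} - 3734 = \frac{1}{- \frac{37304}{9}} - 3734 = - \frac{9}{37304} - 3734 = - \frac{139293145}{37304}$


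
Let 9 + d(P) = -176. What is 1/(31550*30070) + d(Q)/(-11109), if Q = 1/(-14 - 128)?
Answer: 175511083609/10539202726500 ≈ 0.016653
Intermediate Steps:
Q = -1/142 (Q = 1/(-142) = -1/142 ≈ -0.0070423)
d(P) = -185 (d(P) = -9 - 176 = -185)
1/(31550*30070) + d(Q)/(-11109) = 1/(31550*30070) - 185/(-11109) = (1/31550)*(1/30070) - 185*(-1/11109) = 1/948708500 + 185/11109 = 175511083609/10539202726500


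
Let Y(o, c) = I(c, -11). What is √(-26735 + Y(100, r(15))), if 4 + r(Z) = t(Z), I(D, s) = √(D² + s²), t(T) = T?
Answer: √(-26735 + 11*√2) ≈ 163.46*I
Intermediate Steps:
r(Z) = -4 + Z
Y(o, c) = √(121 + c²) (Y(o, c) = √(c² + (-11)²) = √(c² + 121) = √(121 + c²))
√(-26735 + Y(100, r(15))) = √(-26735 + √(121 + (-4 + 15)²)) = √(-26735 + √(121 + 11²)) = √(-26735 + √(121 + 121)) = √(-26735 + √242) = √(-26735 + 11*√2)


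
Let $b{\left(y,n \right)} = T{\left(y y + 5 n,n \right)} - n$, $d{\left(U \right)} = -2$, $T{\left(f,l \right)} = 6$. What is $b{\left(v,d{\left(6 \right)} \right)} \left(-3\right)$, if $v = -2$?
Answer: $-24$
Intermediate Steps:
$b{\left(y,n \right)} = 6 - n$
$b{\left(v,d{\left(6 \right)} \right)} \left(-3\right) = \left(6 - -2\right) \left(-3\right) = \left(6 + 2\right) \left(-3\right) = 8 \left(-3\right) = -24$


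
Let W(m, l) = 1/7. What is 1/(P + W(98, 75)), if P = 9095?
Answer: 7/63666 ≈ 0.00010995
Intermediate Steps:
W(m, l) = 1/7
1/(P + W(98, 75)) = 1/(9095 + 1/7) = 1/(63666/7) = 7/63666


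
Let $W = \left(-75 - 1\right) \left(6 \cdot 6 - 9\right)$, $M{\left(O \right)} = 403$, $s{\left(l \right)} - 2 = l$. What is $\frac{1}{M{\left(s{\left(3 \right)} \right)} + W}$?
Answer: $- \frac{1}{1649} \approx -0.00060643$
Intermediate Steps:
$s{\left(l \right)} = 2 + l$
$W = -2052$ ($W = - 76 \left(36 - 9\right) = \left(-76\right) 27 = -2052$)
$\frac{1}{M{\left(s{\left(3 \right)} \right)} + W} = \frac{1}{403 - 2052} = \frac{1}{-1649} = - \frac{1}{1649}$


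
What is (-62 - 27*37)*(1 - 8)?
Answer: 7427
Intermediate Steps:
(-62 - 27*37)*(1 - 8) = (-62 - 999)*(-7) = -1061*(-7) = 7427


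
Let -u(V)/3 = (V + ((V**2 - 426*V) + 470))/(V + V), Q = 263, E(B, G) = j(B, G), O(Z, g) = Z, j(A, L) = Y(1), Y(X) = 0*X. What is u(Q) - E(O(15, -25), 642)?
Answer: 63204/263 ≈ 240.32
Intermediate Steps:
Y(X) = 0
j(A, L) = 0
E(B, G) = 0
u(V) = -3*(470 + V**2 - 425*V)/(2*V) (u(V) = -3*(V + ((V**2 - 426*V) + 470))/(V + V) = -3*(V + (470 + V**2 - 426*V))/(2*V) = -3*(470 + V**2 - 425*V)*1/(2*V) = -3*(470 + V**2 - 425*V)/(2*V))
u(Q) - E(O(15, -25), 642) = (1275/2 - 705/263 - 3/2*263) - 1*0 = (1275/2 - 705*1/263 - 789/2) + 0 = (1275/2 - 705/263 - 789/2) + 0 = 63204/263 + 0 = 63204/263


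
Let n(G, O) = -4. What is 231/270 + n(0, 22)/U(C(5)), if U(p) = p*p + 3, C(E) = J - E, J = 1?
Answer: 1103/1710 ≈ 0.64503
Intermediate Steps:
C(E) = 1 - E
U(p) = 3 + p² (U(p) = p² + 3 = 3 + p²)
231/270 + n(0, 22)/U(C(5)) = 231/270 - 4/(3 + (1 - 1*5)²) = 231*(1/270) - 4/(3 + (1 - 5)²) = 77/90 - 4/(3 + (-4)²) = 77/90 - 4/(3 + 16) = 77/90 - 4/19 = 1103/1710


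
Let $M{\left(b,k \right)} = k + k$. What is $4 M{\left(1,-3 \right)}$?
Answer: $-24$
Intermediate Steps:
$M{\left(b,k \right)} = 2 k$
$4 M{\left(1,-3 \right)} = 4 \cdot 2 \left(-3\right) = 4 \left(-6\right) = -24$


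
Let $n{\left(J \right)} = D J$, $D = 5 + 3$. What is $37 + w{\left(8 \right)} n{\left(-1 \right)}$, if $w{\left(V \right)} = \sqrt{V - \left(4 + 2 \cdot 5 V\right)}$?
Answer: $37 - 16 i \sqrt{19} \approx 37.0 - 69.742 i$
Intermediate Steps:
$D = 8$
$w{\left(V \right)} = \sqrt{-4 - 9 V}$ ($w{\left(V \right)} = \sqrt{V - \left(4 + 10 V\right)} = \sqrt{-4 - 9 V}$)
$n{\left(J \right)} = 8 J$
$37 + w{\left(8 \right)} n{\left(-1 \right)} = 37 + \sqrt{-4 - 72} \cdot 8 \left(-1\right) = 37 + \sqrt{-4 - 72} \left(-8\right) = 37 + \sqrt{-76} \left(-8\right) = 37 + 2 i \sqrt{19} \left(-8\right) = 37 - 16 i \sqrt{19}$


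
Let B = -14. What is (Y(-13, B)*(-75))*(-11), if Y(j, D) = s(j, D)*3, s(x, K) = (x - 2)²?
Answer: 556875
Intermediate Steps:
s(x, K) = (-2 + x)²
Y(j, D) = 3*(-2 + j)² (Y(j, D) = (-2 + j)²*3 = 3*(-2 + j)²)
(Y(-13, B)*(-75))*(-11) = ((3*(-2 - 13)²)*(-75))*(-11) = ((3*(-15)²)*(-75))*(-11) = ((3*225)*(-75))*(-11) = (675*(-75))*(-11) = -50625*(-11) = 556875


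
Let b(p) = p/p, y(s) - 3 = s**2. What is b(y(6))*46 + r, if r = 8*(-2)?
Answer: 30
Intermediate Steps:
y(s) = 3 + s**2
b(p) = 1
r = -16
b(y(6))*46 + r = 1*46 - 16 = 46 - 16 = 30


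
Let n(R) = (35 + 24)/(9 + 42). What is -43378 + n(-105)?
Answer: -2212219/51 ≈ -43377.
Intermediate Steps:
n(R) = 59/51
-43378 + n(-105) = -43378 + 59/51 = -2212219/51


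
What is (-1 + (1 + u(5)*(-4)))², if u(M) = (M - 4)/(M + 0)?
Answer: 16/25 ≈ 0.64000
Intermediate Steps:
u(M) = (-4 + M)/M
(-1 + (1 + u(5)*(-4)))² = (-1 + (1 + ((-4 + 5)/5)*(-4)))² = (-1 + (1 + ((⅕)*1)*(-4)))² = (-1 + (1 + (⅕)*(-4)))² = (-1 + (1 - ⅘))² = (-1 + ⅕)² = (-⅘)² = 16/25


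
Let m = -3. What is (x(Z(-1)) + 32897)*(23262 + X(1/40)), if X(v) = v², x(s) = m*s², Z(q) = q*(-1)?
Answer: 612144198847/800 ≈ 7.6518e+8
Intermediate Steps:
Z(q) = -q
x(s) = -3*s²
(x(Z(-1)) + 32897)*(23262 + X(1/40)) = (-3*(-1*(-1))² + 32897)*(23262 + (1/40)²) = (-3*1² + 32897)*(23262 + (1/40)²) = (-3*1 + 32897)*(23262 + 1/1600) = (-3 + 32897)*(37219201/1600) = 32894*(37219201/1600) = 612144198847/800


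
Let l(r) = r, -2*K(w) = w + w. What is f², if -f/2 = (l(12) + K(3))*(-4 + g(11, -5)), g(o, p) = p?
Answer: 26244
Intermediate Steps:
K(w) = -w (K(w) = -(w + w)/2 = -w)
f = 162 (f = -2*(12 - 1*3)*(-4 - 5) = -2*(12 - 3)*(-9) = -18*(-9) = -2*(-81) = 162)
f² = 162² = 26244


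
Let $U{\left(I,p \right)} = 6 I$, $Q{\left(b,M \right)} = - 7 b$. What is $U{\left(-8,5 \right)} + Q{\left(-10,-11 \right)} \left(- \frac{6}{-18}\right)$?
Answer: $- \frac{74}{3} \approx -24.667$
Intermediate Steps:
$U{\left(-8,5 \right)} + Q{\left(-10,-11 \right)} \left(- \frac{6}{-18}\right) = 6 \left(-8\right) + \left(-7\right) \left(-10\right) \left(- \frac{6}{-18}\right) = -48 + 70 \left(\left(-6\right) \left(- \frac{1}{18}\right)\right) = -48 + 70 \cdot \frac{1}{3} = -48 + \frac{70}{3} = - \frac{74}{3}$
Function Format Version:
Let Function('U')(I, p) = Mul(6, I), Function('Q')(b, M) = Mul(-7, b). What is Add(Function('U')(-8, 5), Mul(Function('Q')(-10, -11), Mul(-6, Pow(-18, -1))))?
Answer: Rational(-74, 3) ≈ -24.667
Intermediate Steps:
Add(Function('U')(-8, 5), Mul(Function('Q')(-10, -11), Mul(-6, Pow(-18, -1)))) = Add(Mul(6, -8), Mul(Mul(-7, -10), Mul(-6, Pow(-18, -1)))) = Add(-48, Mul(70, Mul(-6, Rational(-1, 18)))) = Add(-48, Mul(70, Rational(1, 3))) = Add(-48, Rational(70, 3)) = Rational(-74, 3)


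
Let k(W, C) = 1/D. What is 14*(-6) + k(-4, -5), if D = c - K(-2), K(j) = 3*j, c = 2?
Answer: -671/8 ≈ -83.875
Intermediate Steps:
D = 8 (D = 2 - 3*(-2) = 2 - 1*(-6) = 2 + 6 = 8)
k(W, C) = ⅛ (k(W, C) = 1/8 = ⅛)
14*(-6) + k(-4, -5) = 14*(-6) + ⅛ = -84 + ⅛ = -671/8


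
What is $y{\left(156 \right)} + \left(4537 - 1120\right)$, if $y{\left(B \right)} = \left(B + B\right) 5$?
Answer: $4977$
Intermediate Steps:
$y{\left(B \right)} = 10 B$ ($y{\left(B \right)} = 2 B 5 = 10 B$)
$y{\left(156 \right)} + \left(4537 - 1120\right) = 10 \cdot 156 + \left(4537 - 1120\right) = 1560 + 3417 = 4977$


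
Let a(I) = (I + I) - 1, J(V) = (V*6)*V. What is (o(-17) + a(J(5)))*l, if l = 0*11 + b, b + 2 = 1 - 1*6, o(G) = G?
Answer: -1974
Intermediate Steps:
b = -7 (b = -2 + (1 - 1*6) = -2 + (1 - 6) = -2 - 5 = -7)
J(V) = 6*V² (J(V) = (6*V)*V = 6*V²)
a(I) = -1 + 2*I (a(I) = 2*I - 1 = -1 + 2*I)
l = -7 (l = 0*11 - 7 = 0 - 7 = -7)
(o(-17) + a(J(5)))*l = (-17 + (-1 + 2*(6*5²)))*(-7) = (-17 + (-1 + 2*(6*25)))*(-7) = (-17 + (-1 + 2*150))*(-7) = (-17 + (-1 + 300))*(-7) = (-17 + 299)*(-7) = 282*(-7) = -1974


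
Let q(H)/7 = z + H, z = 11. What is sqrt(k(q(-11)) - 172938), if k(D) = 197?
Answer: I*sqrt(172741) ≈ 415.62*I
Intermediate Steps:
q(H) = 77 + 7*H (q(H) = 7*(11 + H) = 77 + 7*H)
sqrt(k(q(-11)) - 172938) = sqrt(197 - 172938) = sqrt(-172741) = I*sqrt(172741)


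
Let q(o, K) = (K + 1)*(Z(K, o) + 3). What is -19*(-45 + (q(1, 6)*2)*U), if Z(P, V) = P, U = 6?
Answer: -13509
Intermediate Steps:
q(o, K) = (1 + K)*(3 + K) (q(o, K) = (K + 1)*(K + 3) = (1 + K)*(3 + K))
-19*(-45 + (q(1, 6)*2)*U) = -19*(-45 + ((3 + 6² + 4*6)*2)*6) = -19*(-45 + ((3 + 36 + 24)*2)*6) = -19*(-45 + (63*2)*6) = -19*(-45 + 126*6) = -19*(-45 + 756) = -19*711 = -13509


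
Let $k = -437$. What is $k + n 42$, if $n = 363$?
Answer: $14809$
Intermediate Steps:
$k + n 42 = -437 + 363 \cdot 42 = -437 + 15246 = 14809$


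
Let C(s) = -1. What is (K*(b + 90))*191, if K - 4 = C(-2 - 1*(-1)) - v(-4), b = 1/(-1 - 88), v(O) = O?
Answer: 10708033/89 ≈ 1.2032e+5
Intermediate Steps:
b = -1/89 (b = 1/(-89) = -1/89 ≈ -0.011236)
K = 7 (K = 4 + (-1 - 1*(-4)) = 4 + (-1 + 4) = 4 + 3 = 7)
(K*(b + 90))*191 = (7*(-1/89 + 90))*191 = (7*(8009/89))*191 = (56063/89)*191 = 10708033/89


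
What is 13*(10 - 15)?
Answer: -65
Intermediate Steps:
13*(10 - 15) = 13*(-5) = -65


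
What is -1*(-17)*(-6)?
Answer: -102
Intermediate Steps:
-1*(-17)*(-6) = 17*(-6) = -102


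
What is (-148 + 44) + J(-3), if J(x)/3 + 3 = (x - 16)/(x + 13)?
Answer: -1187/10 ≈ -118.70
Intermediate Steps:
J(x) = -9 + 3*(-16 + x)/(13 + x) (J(x) = -9 + 3*((x - 16)/(x + 13)) = -9 + 3*((-16 + x)/(13 + x)) = -9 + 3*(-16 + x)/(13 + x))
(-148 + 44) + J(-3) = (-148 + 44) + 3*(-55 - 2*(-3))/(13 - 3) = -104 + 3*(-55 + 6)/10 = -104 + 3*(1/10)*(-49) = -104 - 147/10 = -1187/10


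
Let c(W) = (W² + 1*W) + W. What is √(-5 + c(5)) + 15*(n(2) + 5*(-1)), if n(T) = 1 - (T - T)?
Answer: -60 + √30 ≈ -54.523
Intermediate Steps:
c(W) = W² + 2*W (c(W) = (W² + W) + W = (W + W²) + W = W² + 2*W)
n(T) = 1 (n(T) = 1 - 1*0 = 1 + 0 = 1)
√(-5 + c(5)) + 15*(n(2) + 5*(-1)) = √(-5 + 5*(2 + 5)) + 15*(1 + 5*(-1)) = √(-5 + 5*7) + 15*(1 - 5) = √(-5 + 35) + 15*(-4) = √30 - 60 = -60 + √30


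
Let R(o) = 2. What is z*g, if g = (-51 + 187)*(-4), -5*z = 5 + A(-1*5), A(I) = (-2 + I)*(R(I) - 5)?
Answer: 14144/5 ≈ 2828.8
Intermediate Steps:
A(I) = 6 - 3*I (A(I) = (-2 + I)*(2 - 5) = (-2 + I)*(-3) = 6 - 3*I)
z = -26/5 (z = -(5 + (6 - (-3)*5))/5 = -(5 + (6 - 3*(-5)))/5 = -(5 + (6 + 15))/5 = -(5 + 21)/5 = -1/5*26 = -26/5 ≈ -5.2000)
g = -544 (g = 136*(-4) = -544)
z*g = -26/5*(-544) = 14144/5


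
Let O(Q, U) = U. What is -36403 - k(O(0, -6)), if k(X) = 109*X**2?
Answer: -40327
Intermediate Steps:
-36403 - k(O(0, -6)) = -36403 - 109*(-6)**2 = -36403 - 109*36 = -36403 - 1*3924 = -36403 - 3924 = -40327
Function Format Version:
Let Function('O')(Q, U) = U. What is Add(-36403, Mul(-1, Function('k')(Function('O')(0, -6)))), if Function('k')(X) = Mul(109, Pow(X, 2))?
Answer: -40327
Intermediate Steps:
Add(-36403, Mul(-1, Function('k')(Function('O')(0, -6)))) = Add(-36403, Mul(-1, Mul(109, Pow(-6, 2)))) = Add(-36403, Mul(-1, Mul(109, 36))) = Add(-36403, Mul(-1, 3924)) = Add(-36403, -3924) = -40327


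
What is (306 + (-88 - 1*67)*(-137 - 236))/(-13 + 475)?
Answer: 8303/66 ≈ 125.80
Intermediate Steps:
(306 + (-88 - 1*67)*(-137 - 236))/(-13 + 475) = (306 + (-88 - 67)*(-373))/462 = (306 - 155*(-373))*(1/462) = (306 + 57815)*(1/462) = 58121*(1/462) = 8303/66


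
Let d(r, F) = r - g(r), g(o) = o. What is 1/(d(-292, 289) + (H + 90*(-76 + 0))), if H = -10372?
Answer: -1/17212 ≈ -5.8099e-5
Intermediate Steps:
d(r, F) = 0 (d(r, F) = r - r = 0)
1/(d(-292, 289) + (H + 90*(-76 + 0))) = 1/(0 + (-10372 + 90*(-76 + 0))) = 1/(0 + (-10372 + 90*(-76))) = 1/(0 + (-10372 - 6840)) = 1/(0 - 17212) = 1/(-17212) = -1/17212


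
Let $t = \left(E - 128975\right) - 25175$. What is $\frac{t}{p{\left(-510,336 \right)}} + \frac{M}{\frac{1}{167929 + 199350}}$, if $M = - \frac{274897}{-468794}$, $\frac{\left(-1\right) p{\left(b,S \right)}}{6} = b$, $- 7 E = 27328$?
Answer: $\frac{38609428092238}{179313705} \approx 2.1532 \cdot 10^{5}$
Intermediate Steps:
$E = -3904$ ($E = \left(- \frac{1}{7}\right) 27328 = -3904$)
$p{\left(b,S \right)} = - 6 b$
$M = \frac{274897}{468794}$ ($M = \left(-274897\right) \left(- \frac{1}{468794}\right) = \frac{274897}{468794} \approx 0.58639$)
$t = -158054$ ($t = \left(-3904 - 128975\right) - 25175 = -132879 - 25175 = -158054$)
$\frac{t}{p{\left(-510,336 \right)}} + \frac{M}{\frac{1}{167929 + 199350}} = - \frac{158054}{\left(-6\right) \left(-510\right)} + \frac{274897}{468794 \frac{1}{167929 + 199350}} = - \frac{158054}{3060} + \frac{274897}{468794 \cdot \frac{1}{367279}} = \left(-158054\right) \frac{1}{3060} + \frac{274897 \frac{1}{\frac{1}{367279}}}{468794} = - \frac{79027}{1530} + \frac{274897}{468794} \cdot 367279 = - \frac{79027}{1530} + \frac{100963895263}{468794} = \frac{38609428092238}{179313705}$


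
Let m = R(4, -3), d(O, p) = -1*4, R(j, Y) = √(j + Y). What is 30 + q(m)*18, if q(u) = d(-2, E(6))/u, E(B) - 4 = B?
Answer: -42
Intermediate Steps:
R(j, Y) = √(Y + j)
E(B) = 4 + B
d(O, p) = -4
m = 1 (m = √(-3 + 4) = √1 = 1)
q(u) = -4/u
30 + q(m)*18 = 30 - 4/1*18 = 30 - 4*1*18 = 30 - 4*18 = 30 - 72 = -42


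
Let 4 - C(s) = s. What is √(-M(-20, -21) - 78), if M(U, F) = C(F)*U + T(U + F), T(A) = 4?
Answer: √418 ≈ 20.445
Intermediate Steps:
C(s) = 4 - s
M(U, F) = 4 + U*(4 - F) (M(U, F) = (4 - F)*U + 4 = U*(4 - F) + 4 = 4 + U*(4 - F))
√(-M(-20, -21) - 78) = √(-(4 - 1*(-20)*(-4 - 21)) - 78) = √(-(4 - 1*(-20)*(-25)) - 78) = √(-(4 - 500) - 78) = √(-1*(-496) - 78) = √(496 - 78) = √418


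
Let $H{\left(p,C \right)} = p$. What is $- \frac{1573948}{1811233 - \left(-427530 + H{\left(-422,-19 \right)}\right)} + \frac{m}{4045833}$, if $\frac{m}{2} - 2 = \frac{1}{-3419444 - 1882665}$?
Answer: $- \frac{3751490610820886474}{5337084400962490605} \approx -0.70291$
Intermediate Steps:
$m = \frac{21208434}{5302109}$ ($m = 4 + \frac{2}{-3419444 - 1882665} = 4 + \frac{2}{-5302109} = 4 + 2 \left(- \frac{1}{5302109}\right) = 4 - \frac{2}{5302109} = \frac{21208434}{5302109} \approx 4.0$)
$- \frac{1573948}{1811233 - \left(-427530 + H{\left(-422,-19 \right)}\right)} + \frac{m}{4045833} = - \frac{1573948}{1811233 + \left(427530 - -422\right)} + \frac{21208434}{5302109 \cdot 4045833} = - \frac{1573948}{1811233 + \left(427530 + 422\right)} + \frac{21208434}{5302109} \cdot \frac{1}{4045833} = - \frac{1573948}{1811233 + 427952} + \frac{7069478}{7150482520599} = - \frac{1573948}{2239185} + \frac{7069478}{7150482520599} = - \frac{3751490610820886474}{5337084400962490605}$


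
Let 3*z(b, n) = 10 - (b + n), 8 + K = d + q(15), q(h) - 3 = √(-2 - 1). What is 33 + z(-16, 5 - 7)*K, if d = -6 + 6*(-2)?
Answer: -545/3 + 28*I*√3/3 ≈ -181.67 + 16.166*I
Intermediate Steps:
d = -18 (d = -6 - 12 = -18)
q(h) = 3 + I*√3 (q(h) = 3 + √(-2 - 1) = 3 + √(-3) = 3 + I*√3)
K = -23 + I*√3 (K = -8 + (-18 + (3 + I*√3)) = -8 + (-15 + I*√3) = -23 + I*√3 ≈ -23.0 + 1.732*I)
z(b, n) = 10/3 - b/3 - n/3 (z(b, n) = (10 - (b + n))/3 = (10 + (-b - n))/3 = (10 - b - n)/3 = 10/3 - b/3 - n/3)
33 + z(-16, 5 - 7)*K = 33 + (10/3 - ⅓*(-16) - (5 - 7)/3)*(-23 + I*√3) = 33 + (10/3 + 16/3 - ⅓*(-2))*(-23 + I*√3) = 33 + (10/3 + 16/3 + ⅔)*(-23 + I*√3) = 33 + 28*(-23 + I*√3)/3 = 33 + (-644/3 + 28*I*√3/3) = -545/3 + 28*I*√3/3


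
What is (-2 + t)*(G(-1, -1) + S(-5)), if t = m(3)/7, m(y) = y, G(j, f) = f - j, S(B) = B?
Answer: 55/7 ≈ 7.8571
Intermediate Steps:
t = 3/7 ≈ 0.42857
(-2 + t)*(G(-1, -1) + S(-5)) = (-2 + 3/7)*((-1 - 1*(-1)) - 5) = -11*((-1 + 1) - 5)/7 = -11*(0 - 5)/7 = -11/7*(-5) = 55/7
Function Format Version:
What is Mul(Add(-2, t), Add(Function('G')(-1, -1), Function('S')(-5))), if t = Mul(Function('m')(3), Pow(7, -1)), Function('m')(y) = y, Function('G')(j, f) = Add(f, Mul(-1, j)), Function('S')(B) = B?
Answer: Rational(55, 7) ≈ 7.8571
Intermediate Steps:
t = Rational(3, 7) (t = Mul(3, Pow(7, -1)) = Mul(3, Rational(1, 7)) = Rational(3, 7) ≈ 0.42857)
Mul(Add(-2, t), Add(Function('G')(-1, -1), Function('S')(-5))) = Mul(Add(-2, Rational(3, 7)), Add(Add(-1, Mul(-1, -1)), -5)) = Mul(Rational(-11, 7), Add(Add(-1, 1), -5)) = Mul(Rational(-11, 7), Add(0, -5)) = Mul(Rational(-11, 7), -5) = Rational(55, 7)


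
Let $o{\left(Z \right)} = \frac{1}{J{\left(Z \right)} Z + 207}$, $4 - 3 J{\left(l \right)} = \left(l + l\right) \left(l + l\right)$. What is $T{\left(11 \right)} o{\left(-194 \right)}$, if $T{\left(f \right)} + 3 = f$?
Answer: $\frac{8}{9735127} \approx 8.2177 \cdot 10^{-7}$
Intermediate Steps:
$T{\left(f \right)} = -3 + f$
$J{\left(l \right)} = \frac{4}{3} - \frac{4 l^{2}}{3}$ ($J{\left(l \right)} = \frac{4}{3} - \frac{\left(l + l\right) \left(l + l\right)}{3} = \frac{4}{3} - \frac{2 l 2 l}{3} = \frac{4}{3} - \frac{4 l^{2}}{3}$)
$o{\left(Z \right)} = \frac{1}{207 + Z \left(\frac{4}{3} - \frac{4 Z^{2}}{3}\right)}$ ($o{\left(Z \right)} = \frac{1}{\left(\frac{4}{3} - \frac{4 Z^{2}}{3}\right) Z + 207} = \frac{1}{Z \left(\frac{4}{3} - \frac{4 Z^{2}}{3}\right) + 207} = \frac{1}{207 + Z \left(\frac{4}{3} - \frac{4 Z^{2}}{3}\right)}$)
$T{\left(11 \right)} o{\left(-194 \right)} = \left(-3 + 11\right) \left(- \frac{3}{-621 + 4 \left(-194\right) \left(-1 + \left(-194\right)^{2}\right)}\right) = 8 \left(- \frac{3}{-621 + 4 \left(-194\right) \left(-1 + 37636\right)}\right) = 8 \left(- \frac{3}{-621 + 4 \left(-194\right) 37635}\right) = 8 \left(- \frac{3}{-621 - 29204760}\right) = 8 \left(- \frac{3}{-29205381}\right) = 8 \left(\left(-3\right) \left(- \frac{1}{29205381}\right)\right) = 8 \cdot \frac{1}{9735127} = \frac{8}{9735127}$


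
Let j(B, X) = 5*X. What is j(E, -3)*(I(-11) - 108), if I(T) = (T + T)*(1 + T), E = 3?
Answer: -1680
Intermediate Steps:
I(T) = 2*T*(1 + T) (I(T) = (2*T)*(1 + T) = 2*T*(1 + T))
j(E, -3)*(I(-11) - 108) = (5*(-3))*(2*(-11)*(1 - 11) - 108) = -15*(2*(-11)*(-10) - 108) = -15*(220 - 108) = -15*112 = -1680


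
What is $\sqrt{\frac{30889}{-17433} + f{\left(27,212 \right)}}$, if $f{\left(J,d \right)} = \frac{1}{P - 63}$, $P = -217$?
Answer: $\frac{i \sqrt{1175070803270}}{813540} \approx 1.3325 i$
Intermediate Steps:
$f{\left(J,d \right)} = - \frac{1}{280}$ ($f{\left(J,d \right)} = \frac{1}{-217 - 63} = \frac{1}{-280} = - \frac{1}{280}$)
$\sqrt{\frac{30889}{-17433} + f{\left(27,212 \right)}} = \sqrt{\frac{30889}{-17433} - \frac{1}{280}} = \sqrt{30889 \left(- \frac{1}{17433}\right) - \frac{1}{280}} = \sqrt{- \frac{30889}{17433} - \frac{1}{280}} = \sqrt{- \frac{8666353}{4881240}} = \frac{i \sqrt{1175070803270}}{813540}$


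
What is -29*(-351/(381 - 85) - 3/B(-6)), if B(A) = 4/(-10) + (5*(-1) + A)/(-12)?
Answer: 1860669/9176 ≈ 202.78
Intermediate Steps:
B(A) = 1/60 - A/12 (B(A) = 4*(-⅒) + (-5 + A)*(-1/12) = -⅖ + (5/12 - A/12) = 1/60 - A/12)
-29*(-351/(381 - 85) - 3/B(-6)) = -29*(-351/(381 - 85) - 3/(1/60 - 1/12*(-6))) = -29*(-351/296 - 3/(1/60 + ½)) = -29*(-351*1/296 - 3/31/60) = -29*(-351/296 - 3*60/31) = -29*(-351/296 - 180/31) = -29*(-64161/9176) = 1860669/9176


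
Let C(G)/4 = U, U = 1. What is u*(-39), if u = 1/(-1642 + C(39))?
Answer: 1/42 ≈ 0.023810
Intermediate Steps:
C(G) = 4 (C(G) = 4*1 = 4)
u = -1/1638 (u = 1/(-1642 + 4) = 1/(-1638) = -1/1638 ≈ -0.00061050)
u*(-39) = -1/1638*(-39) = 1/42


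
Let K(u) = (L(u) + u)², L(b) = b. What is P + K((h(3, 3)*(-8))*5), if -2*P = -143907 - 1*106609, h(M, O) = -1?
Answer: 131658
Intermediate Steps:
K(u) = 4*u² (K(u) = (u + u)² = (2*u)² = 4*u²)
P = 125258 (P = -(-143907 - 1*106609)/2 = -(-143907 - 106609)/2 = -½*(-250516) = 125258)
P + K((h(3, 3)*(-8))*5) = 125258 + 4*(-1*(-8)*5)² = 125258 + 4*(8*5)² = 125258 + 4*40² = 125258 + 4*1600 = 125258 + 6400 = 131658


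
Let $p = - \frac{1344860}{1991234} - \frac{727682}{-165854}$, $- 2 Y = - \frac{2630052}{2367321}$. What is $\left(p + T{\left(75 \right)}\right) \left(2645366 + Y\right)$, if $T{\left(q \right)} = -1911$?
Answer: $- \frac{46960015022897858162342064}{9307351460637659} \approx -5.0455 \cdot 10^{9}$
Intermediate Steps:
$Y = \frac{438342}{789107}$ ($Y = - \frac{\left(-2630052\right) \frac{1}{2367321}}{2} = \left(- \frac{1}{2}\right) \left(- \frac{876684}{789107}\right) = \frac{438342}{789107} \approx 0.55549$)
$p = \frac{306483682287}{82563530959}$ ($p = \left(-1344860\right) \frac{1}{1991234} - - \frac{363841}{82927} = - \frac{672430}{995617} + \frac{363841}{82927} = \frac{306483682287}{82563530959} \approx 3.7121$)
$\left(p + T{\left(75 \right)}\right) \left(2645366 + Y\right) = \left(\frac{306483682287}{82563530959} - 1911\right) \left(2645366 + \frac{438342}{789107}\right) = \left(- \frac{157472423980362}{82563530959}\right) \frac{2087477266504}{789107} = - \frac{46960015022897858162342064}{9307351460637659}$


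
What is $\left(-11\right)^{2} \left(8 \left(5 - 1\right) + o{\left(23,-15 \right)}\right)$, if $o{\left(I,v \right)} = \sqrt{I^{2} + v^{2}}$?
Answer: $3872 + 121 \sqrt{754} \approx 7194.5$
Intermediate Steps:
$\left(-11\right)^{2} \left(8 \left(5 - 1\right) + o{\left(23,-15 \right)}\right) = \left(-11\right)^{2} \left(8 \left(5 - 1\right) + \sqrt{23^{2} + \left(-15\right)^{2}}\right) = 121 \left(8 \cdot 4 + \sqrt{529 + 225}\right) = 121 \left(32 + \sqrt{754}\right) = 3872 + 121 \sqrt{754}$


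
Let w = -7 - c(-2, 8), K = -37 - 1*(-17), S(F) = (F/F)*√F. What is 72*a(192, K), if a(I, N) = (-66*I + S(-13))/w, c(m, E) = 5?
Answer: 76032 - 6*I*√13 ≈ 76032.0 - 21.633*I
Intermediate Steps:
S(F) = √F (S(F) = 1*√F = √F)
K = -20 (K = -37 + 17 = -20)
w = -12 (w = -7 - 1*5 = -7 - 5 = -12)
a(I, N) = 11*I/2 - I*√13/12 (a(I, N) = (-66*I + √(-13))/(-12) = (-66*I + I*√13)*(-1/12) = 11*I/2 - I*√13/12)
72*a(192, K) = 72*((11/2)*192 - I*√13/12) = 72*(1056 - I*√13/12) = 76032 - 6*I*√13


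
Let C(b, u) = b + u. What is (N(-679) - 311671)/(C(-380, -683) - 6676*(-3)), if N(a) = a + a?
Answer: -313029/18965 ≈ -16.506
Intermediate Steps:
N(a) = 2*a
(N(-679) - 311671)/(C(-380, -683) - 6676*(-3)) = (2*(-679) - 311671)/((-380 - 683) - 6676*(-3)) = (-1358 - 311671)/(-1063 + 20028) = -313029/18965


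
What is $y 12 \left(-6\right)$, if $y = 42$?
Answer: $-3024$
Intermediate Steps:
$y 12 \left(-6\right) = 42 \cdot 12 \left(-6\right) = 504 \left(-6\right) = -3024$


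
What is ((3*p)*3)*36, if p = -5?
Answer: -1620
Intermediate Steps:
((3*p)*3)*36 = ((3*(-5))*3)*36 = -15*3*36 = -45*36 = -1620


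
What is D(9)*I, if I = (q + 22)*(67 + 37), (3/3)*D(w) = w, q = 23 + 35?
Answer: 74880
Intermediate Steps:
q = 58
D(w) = w
I = 8320 (I = (58 + 22)*(67 + 37) = 80*104 = 8320)
D(9)*I = 9*8320 = 74880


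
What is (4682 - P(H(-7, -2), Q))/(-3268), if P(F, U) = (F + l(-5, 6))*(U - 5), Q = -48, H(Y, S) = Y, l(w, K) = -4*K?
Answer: -3039/3268 ≈ -0.92993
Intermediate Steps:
P(F, U) = (-24 + F)*(-5 + U) (P(F, U) = (F - 4*6)*(U - 5) = (F - 24)*(-5 + U) = (-24 + F)*(-5 + U))
(4682 - P(H(-7, -2), Q))/(-3268) = (4682 - (120 - 24*(-48) - 5*(-7) - 7*(-48)))/(-3268) = (4682 - (120 + 1152 + 35 + 336))*(-1/3268) = (4682 - 1*1643)*(-1/3268) = (4682 - 1643)*(-1/3268) = 3039*(-1/3268) = -3039/3268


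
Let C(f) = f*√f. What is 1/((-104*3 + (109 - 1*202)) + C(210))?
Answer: 3/67385 + 14*√210/606465 ≈ 0.00037905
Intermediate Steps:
C(f) = f^(3/2)
1/((-104*3 + (109 - 1*202)) + C(210)) = 1/((-104*3 + (109 - 1*202)) + 210^(3/2)) = 1/((-312 + (109 - 202)) + 210*√210) = 1/((-312 - 93) + 210*√210) = 1/(-405 + 210*√210)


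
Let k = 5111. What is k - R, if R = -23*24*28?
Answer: 20567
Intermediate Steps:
R = -15456 (R = -552*28 = -15456)
k - R = 5111 - 1*(-15456) = 5111 + 15456 = 20567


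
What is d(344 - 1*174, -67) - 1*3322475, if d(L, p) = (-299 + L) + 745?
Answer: -3321859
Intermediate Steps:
d(L, p) = 446 + L
d(344 - 1*174, -67) - 1*3322475 = (446 + (344 - 1*174)) - 1*3322475 = (446 + (344 - 174)) - 3322475 = (446 + 170) - 3322475 = 616 - 3322475 = -3321859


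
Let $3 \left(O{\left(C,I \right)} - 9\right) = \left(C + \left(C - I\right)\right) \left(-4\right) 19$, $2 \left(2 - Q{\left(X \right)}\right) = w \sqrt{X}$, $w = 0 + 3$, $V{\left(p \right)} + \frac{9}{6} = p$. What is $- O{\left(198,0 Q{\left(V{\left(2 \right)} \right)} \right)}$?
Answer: $10023$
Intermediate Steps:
$V{\left(p \right)} = - \frac{3}{2} + p$
$w = 3$
$Q{\left(X \right)} = 2 - \frac{3 \sqrt{X}}{2}$
$O{\left(C,I \right)} = 9 - \frac{152 C}{3} + \frac{76 I}{3}$ ($O{\left(C,I \right)} = 9 + \frac{\left(C + \left(C - I\right)\right) \left(-4\right) 19}{3} = 9 + \frac{\left(- I + 2 C\right) \left(-4\right) 19}{3} = 9 + \frac{\left(- 8 C + 4 I\right) 19}{3} = 9 + \frac{- 152 C + 76 I}{3} = 9 - \left(- \frac{76 I}{3} + \frac{152 C}{3}\right) = 9 - \frac{152 C}{3} + \frac{76 I}{3}$)
$- O{\left(198,0 Q{\left(V{\left(2 \right)} \right)} \right)} = - (9 - 10032 + \frac{76 \cdot 0 \left(2 - \frac{3 \sqrt{- \frac{3}{2} + 2}}{2}\right)}{3}) = - (9 - 10032 + \frac{76 \cdot 0 \left(2 - \frac{3}{2 \sqrt{2}}\right)}{3}) = - (9 - 10032 + \frac{76 \cdot 0 \left(2 - \frac{3 \frac{\sqrt{2}}{2}}{2}\right)}{3}) = - (9 - 10032 + \frac{76 \cdot 0 \left(2 - \frac{3 \sqrt{2}}{4}\right)}{3}) = - (9 - 10032 + \frac{76}{3} \cdot 0) = - (9 - 10032 + 0) = \left(-1\right) \left(-10023\right) = 10023$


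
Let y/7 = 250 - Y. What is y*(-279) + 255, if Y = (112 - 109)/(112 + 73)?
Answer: -90273216/185 ≈ -4.8796e+5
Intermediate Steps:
Y = 3/185 ≈ 0.016216
y = 323729/185 (y = 7*(250 - 1*3/185) = 7*(250 - 3/185) = 7*(46247/185) = 323729/185 ≈ 1749.9)
y*(-279) + 255 = (323729/185)*(-279) + 255 = -90320391/185 + 255 = -90273216/185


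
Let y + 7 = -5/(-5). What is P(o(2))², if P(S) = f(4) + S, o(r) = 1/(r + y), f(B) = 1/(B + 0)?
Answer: 0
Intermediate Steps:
y = -6 (y = -7 - 5/(-5) = -7 - 5*(-⅕) = -7 + 1 = -6)
f(B) = 1/B
o(r) = 1/(-6 + r) (o(r) = 1/(r - 6) = 1/(-6 + r))
P(S) = ¼ + S (P(S) = 1/4 + S = ¼ + S)
P(o(2))² = (¼ + 1/(-6 + 2))² = (¼ + 1/(-4))² = (¼ - ¼)² = 0² = 0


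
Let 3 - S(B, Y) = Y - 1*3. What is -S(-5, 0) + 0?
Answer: -6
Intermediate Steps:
S(B, Y) = 6 - Y (S(B, Y) = 3 - (Y - 1*3) = 3 - (Y - 3) = 3 - (-3 + Y) = 3 + (3 - Y) = 6 - Y)
-S(-5, 0) + 0 = -(6 - 1*0) + 0 = -(6 + 0) + 0 = -1*6 + 0 = -6 + 0 = -6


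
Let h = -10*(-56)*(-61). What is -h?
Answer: 34160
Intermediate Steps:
h = -34160 (h = 560*(-61) = -34160)
-h = -1*(-34160) = 34160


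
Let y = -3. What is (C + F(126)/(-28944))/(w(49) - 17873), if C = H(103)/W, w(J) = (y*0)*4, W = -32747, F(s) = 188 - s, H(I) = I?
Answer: 2505773/8470275359832 ≈ 2.9583e-7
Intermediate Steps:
w(J) = 0 (w(J) = -3*0*4 = 0*4 = 0)
C = -103/32747 (C = 103/(-32747) = 103*(-1/32747) = -103/32747 ≈ -0.0031453)
(C + F(126)/(-28944))/(w(49) - 17873) = (-103/32747 + (188 - 1*126)/(-28944))/(0 - 17873) = (-103/32747 + (188 - 126)*(-1/28944))/(-17873) = (-103/32747 + 62*(-1/28944))*(-1/17873) = (-103/32747 - 31/14472)*(-1/17873) = -2505773/473914584*(-1/17873) = 2505773/8470275359832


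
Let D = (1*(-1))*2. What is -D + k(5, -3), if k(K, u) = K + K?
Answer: 12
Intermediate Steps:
k(K, u) = 2*K
D = -2 (D = -1*2 = -2)
-D + k(5, -3) = -1*(-2) + 2*5 = 2 + 10 = 12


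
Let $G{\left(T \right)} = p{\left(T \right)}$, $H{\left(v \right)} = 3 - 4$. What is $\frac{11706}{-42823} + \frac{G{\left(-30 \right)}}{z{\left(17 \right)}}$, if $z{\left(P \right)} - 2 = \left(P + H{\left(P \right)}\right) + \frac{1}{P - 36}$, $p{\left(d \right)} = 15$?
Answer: $\frac{746619}{1327513} \approx 0.56242$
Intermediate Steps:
$H{\left(v \right)} = -1$ ($H{\left(v \right)} = 3 - 4 = -1$)
$G{\left(T \right)} = 15$
$z{\left(P \right)} = 1 + P + \frac{1}{-36 + P}$ ($z{\left(P \right)} = 2 + \left(\left(P - 1\right) + \frac{1}{P - 36}\right) = 2 + \left(\left(-1 + P\right) + \frac{1}{-36 + P}\right) = 2 + \left(-1 + P + \frac{1}{-36 + P}\right) = 1 + P + \frac{1}{-36 + P}$)
$\frac{11706}{-42823} + \frac{G{\left(-30 \right)}}{z{\left(17 \right)}} = \frac{11706}{-42823} + \frac{15}{\frac{1}{-36 + 17} \left(-35 + 17^{2} - 595\right)} = 11706 \left(- \frac{1}{42823}\right) + \frac{15}{\frac{1}{-19} \left(-35 + 289 - 595\right)} = - \frac{11706}{42823} + \frac{15}{\left(- \frac{1}{19}\right) \left(-341\right)} = - \frac{11706}{42823} + \frac{15}{\frac{341}{19}} = - \frac{11706}{42823} + 15 \cdot \frac{19}{341} = - \frac{11706}{42823} + \frac{285}{341} = \frac{746619}{1327513}$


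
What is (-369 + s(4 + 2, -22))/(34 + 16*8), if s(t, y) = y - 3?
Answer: -197/81 ≈ -2.4321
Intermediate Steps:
s(t, y) = -3 + y
(-369 + s(4 + 2, -22))/(34 + 16*8) = (-369 + (-3 - 22))/(34 + 16*8) = (-369 - 25)/(34 + 128) = -394/162 = -394*1/162 = -197/81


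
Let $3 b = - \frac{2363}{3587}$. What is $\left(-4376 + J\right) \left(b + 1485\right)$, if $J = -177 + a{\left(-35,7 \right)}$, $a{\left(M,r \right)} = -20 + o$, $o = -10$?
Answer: $- \frac{4307405878}{633} \approx -6.8048 \cdot 10^{6}$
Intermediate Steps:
$b = - \frac{139}{633}$ ($b = \frac{\left(-2363\right) \frac{1}{3587}}{3} = \frac{1}{3} \left(- \frac{139}{211}\right) = - \frac{139}{633} \approx -0.21959$)
$a{\left(M,r \right)} = -30$ ($a{\left(M,r \right)} = -20 - 10 = -30$)
$J = -207$ ($J = -177 - 30 = -207$)
$\left(-4376 + J\right) \left(b + 1485\right) = \left(-4376 - 207\right) \left(- \frac{139}{633} + 1485\right) = \left(-4583\right) \frac{939866}{633} = - \frac{4307405878}{633}$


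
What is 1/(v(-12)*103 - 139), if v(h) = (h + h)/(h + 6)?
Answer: 1/273 ≈ 0.0036630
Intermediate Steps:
v(h) = 2*h/(6 + h) (v(h) = (2*h)/(6 + h) = 2*h/(6 + h))
1/(v(-12)*103 - 139) = 1/((2*(-12)/(6 - 12))*103 - 139) = 1/((2*(-12)/(-6))*103 - 139) = 1/((2*(-12)*(-⅙))*103 - 139) = 1/(4*103 - 139) = 1/(412 - 139) = 1/273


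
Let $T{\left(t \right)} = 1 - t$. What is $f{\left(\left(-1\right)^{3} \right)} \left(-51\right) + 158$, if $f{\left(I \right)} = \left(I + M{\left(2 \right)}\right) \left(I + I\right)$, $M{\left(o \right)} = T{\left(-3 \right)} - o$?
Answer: $260$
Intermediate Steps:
$M{\left(o \right)} = 4 - o$ ($M{\left(o \right)} = \left(1 - -3\right) - o = \left(1 + 3\right) - o = 4 - o$)
$f{\left(I \right)} = 2 I \left(2 + I\right)$ ($f{\left(I \right)} = \left(I + \left(4 - 2\right)\right) \left(I + I\right) = \left(I + \left(4 - 2\right)\right) 2 I = \left(I + 2\right) 2 I = \left(2 + I\right) 2 I = 2 I \left(2 + I\right)$)
$f{\left(\left(-1\right)^{3} \right)} \left(-51\right) + 158 = 2 \left(-1\right)^{3} \left(2 + \left(-1\right)^{3}\right) \left(-51\right) + 158 = 2 \left(-1\right) \left(2 - 1\right) \left(-51\right) + 158 = 2 \left(-1\right) 1 \left(-51\right) + 158 = \left(-2\right) \left(-51\right) + 158 = 102 + 158 = 260$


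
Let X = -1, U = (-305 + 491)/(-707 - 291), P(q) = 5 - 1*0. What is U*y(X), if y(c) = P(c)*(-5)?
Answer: 2325/499 ≈ 4.6593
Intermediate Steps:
P(q) = 5 (P(q) = 5 + 0 = 5)
U = -93/499 (U = 186/(-998) = 186*(-1/998) = -93/499 ≈ -0.18637)
y(c) = -25 (y(c) = 5*(-5) = -25)
U*y(X) = -93/499*(-25) = 2325/499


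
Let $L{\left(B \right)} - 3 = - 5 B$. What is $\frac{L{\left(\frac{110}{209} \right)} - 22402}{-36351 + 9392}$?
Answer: $\frac{425631}{512221} \approx 0.83095$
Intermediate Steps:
$L{\left(B \right)} = 3 - 5 B$
$\frac{L{\left(\frac{110}{209} \right)} - 22402}{-36351 + 9392} = \frac{\left(3 - 5 \cdot \frac{110}{209}\right) - 22402}{-36351 + 9392} = \frac{\left(3 - 5 \cdot 110 \cdot \frac{1}{209}\right) - 22402}{-26959} = \left(\left(3 - \frac{50}{19}\right) - 22402\right) \left(- \frac{1}{26959}\right) = \left(\frac{7}{19} - 22402\right) \left(- \frac{1}{26959}\right) = \left(- \frac{425631}{19}\right) \left(- \frac{1}{26959}\right) = \frac{425631}{512221}$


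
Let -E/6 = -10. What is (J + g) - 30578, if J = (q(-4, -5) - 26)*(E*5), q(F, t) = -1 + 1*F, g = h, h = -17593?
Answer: -57471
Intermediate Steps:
E = 60 (E = -6*(-10) = 60)
g = -17593
q(F, t) = -1 + F
J = -9300 (J = ((-1 - 4) - 26)*(60*5) = (-5 - 26)*300 = -31*300 = -9300)
(J + g) - 30578 = (-9300 - 17593) - 30578 = -26893 - 30578 = -57471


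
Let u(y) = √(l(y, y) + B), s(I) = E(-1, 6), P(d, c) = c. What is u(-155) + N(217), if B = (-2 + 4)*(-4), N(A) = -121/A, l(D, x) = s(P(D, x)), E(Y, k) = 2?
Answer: -121/217 + I*√6 ≈ -0.5576 + 2.4495*I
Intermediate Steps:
s(I) = 2
l(D, x) = 2
B = -8 (B = 2*(-4) = -8)
u(y) = I*√6 (u(y) = √(2 - 8) = √(-6) = I*√6)
u(-155) + N(217) = I*√6 - 121/217 = -121/217 + I*√6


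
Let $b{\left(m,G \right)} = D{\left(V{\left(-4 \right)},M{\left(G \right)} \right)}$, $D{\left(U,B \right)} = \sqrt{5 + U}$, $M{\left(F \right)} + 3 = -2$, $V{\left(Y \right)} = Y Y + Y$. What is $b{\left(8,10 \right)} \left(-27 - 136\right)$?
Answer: $- 163 \sqrt{17} \approx -672.07$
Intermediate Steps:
$V{\left(Y \right)} = Y + Y^{2}$ ($V{\left(Y \right)} = Y^{2} + Y = Y + Y^{2}$)
$M{\left(F \right)} = -5$ ($M{\left(F \right)} = -3 - 2 = -5$)
$b{\left(m,G \right)} = \sqrt{17}$ ($b{\left(m,G \right)} = \sqrt{5 - 4 \left(1 - 4\right)} = \sqrt{5 - -12} = \sqrt{5 + 12} = \sqrt{17}$)
$b{\left(8,10 \right)} \left(-27 - 136\right) = \sqrt{17} \left(-27 - 136\right) = \sqrt{17} \left(-163\right) = - 163 \sqrt{17}$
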